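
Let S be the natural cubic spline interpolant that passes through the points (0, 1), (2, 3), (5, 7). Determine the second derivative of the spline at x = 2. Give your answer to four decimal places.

With m_i denoting the second derivative at x_i, h_i = 2, 3, and Δ_i = (y_(i+1) − y_i)/h_i = 1, 4/3:
  2·m_0 + 10·m_1 + 3·m_2 = 6(Δ_1 - Δ_0) = 2
Natural end conditions: m_0 = m_2 = 0.
Forward elimination and back-substitution give m_0 = 0, m_1 = 1/5, m_2 = 0.

0.2000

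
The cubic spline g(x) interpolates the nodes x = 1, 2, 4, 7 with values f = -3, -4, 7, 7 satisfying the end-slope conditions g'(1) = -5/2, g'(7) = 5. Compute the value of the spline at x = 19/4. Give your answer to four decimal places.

7.7068

Put M_i = g'' at the i-th knot. Here h = (1, 2, 3) and Δ = (-1, 11/2, 0), so the interior equations h_(i-1)·M_(i-1) + 2(h_(i-1)+h_i)·M_i + h_i·M_(i+1) = 6(Δ_i − Δ_(i-1)) read
  1·M_0 + 6·M_1 + 2·M_2 = 6(Δ_1 - Δ_0) = 39
  2·M_1 + 10·M_2 + 3·M_3 = 6(Δ_2 - Δ_1) = -33
Clamped end conditions give two more equations: 2h_0·M_0 + h_0·M_1 = 6(Δ_0 - g'(1)) = 9 and h_2·M_2 + 2h_2·M_3 = 6(g'(7) - Δ_2) = 30.
Solving the tridiagonal system: M_0 = -1/19, M_1 = 173/19, M_2 = -148/19, M_3 = 169/19.
On [4, 7], g(x) = 7 + 127/38·(x - 4) - 74/19·(x - 4)² + 317/342·(x - 4)³.
With (x - 4) = 3/4: g(19/4) = 18743/2432.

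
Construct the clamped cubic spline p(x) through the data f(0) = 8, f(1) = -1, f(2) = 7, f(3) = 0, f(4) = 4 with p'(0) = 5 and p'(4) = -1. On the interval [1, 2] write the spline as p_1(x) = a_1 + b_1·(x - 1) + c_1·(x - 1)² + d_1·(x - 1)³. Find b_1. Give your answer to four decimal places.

-2.5000

Write σ_i for p''(x_i). With h_i = 1, 1, 1, 1 and divided differences Δ_i = -9, 8, -7, 4, the continuity of p' gives the tridiagonal system
  1·σ_0 + 4·σ_1 + 1·σ_2 = 6(Δ_1 - Δ_0) = 102
  1·σ_1 + 4·σ_2 + 1·σ_3 = 6(Δ_2 - Δ_1) = -90
  1·σ_2 + 4·σ_3 + 1·σ_4 = 6(Δ_3 - Δ_2) = 66
Clamped end conditions give two more equations: 2h_0·σ_0 + h_0·σ_1 = 6(Δ_0 - p'(0)) = -84 and h_3·σ_3 + 2h_3·σ_4 = 6(p'(4) - Δ_3) = -30.
Solving the tridiagonal system: σ_0 = -69, σ_1 = 54, σ_2 = -45, σ_3 = 36, σ_4 = -33.
On [1, 2], with p_1(x) = a_1 + b_1·(x - 1) + c_1·(x - 1)² + d_1·(x - 1)³: c_1 = σ_1/2 = 27, d_1 = (σ_2 - σ_1)/(6h_1) = -33/2, b_1 = Δ_1 - h_1(2σ_1 + σ_2)/6 = -5/2.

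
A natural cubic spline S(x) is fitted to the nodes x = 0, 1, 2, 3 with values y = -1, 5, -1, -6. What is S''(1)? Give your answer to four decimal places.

-19.6000

With M_i denoting the second derivative at x_i, h_i = 1, 1, 1, and Δ_i = (y_(i+1) − y_i)/h_i = 6, -6, -5:
  1·M_0 + 4·M_1 + 1·M_2 = 6(Δ_1 - Δ_0) = -72
  1·M_1 + 4·M_2 + 1·M_3 = 6(Δ_2 - Δ_1) = 6
Natural end conditions: M_0 = M_3 = 0.
Forward elimination and back-substitution give M_0 = 0, M_1 = -98/5, M_2 = 32/5, M_3 = 0.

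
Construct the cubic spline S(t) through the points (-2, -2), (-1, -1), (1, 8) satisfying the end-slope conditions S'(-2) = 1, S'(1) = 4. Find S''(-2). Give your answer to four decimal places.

-2.5000

With σ_i denoting the second derivative at x_i, h_i = 1, 2, and Δ_i = (y_(i+1) − y_i)/h_i = 1, 9/2:
  1·σ_0 + 6·σ_1 + 2·σ_2 = 6(Δ_1 - Δ_0) = 21
Clamped end conditions give two more equations: 2h_0·σ_0 + h_0·σ_1 = 6(Δ_0 - S'(-2)) = 0 and h_1·σ_1 + 2h_1·σ_2 = 6(S'(1) - Δ_1) = -3.
Solving: σ_0 = -5/2, σ_1 = 5, σ_2 = -13/4.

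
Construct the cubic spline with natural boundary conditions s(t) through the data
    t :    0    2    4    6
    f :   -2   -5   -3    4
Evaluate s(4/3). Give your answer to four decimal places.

With M_i denoting the second derivative at x_i, h_i = 2, 2, 2, and Δ_i = (y_(i+1) − y_i)/h_i = -3/2, 1, 7/2:
  2·M_0 + 8·M_1 + 2·M_2 = 6(Δ_1 - Δ_0) = 15
  2·M_1 + 8·M_2 + 2·M_3 = 6(Δ_2 - Δ_1) = 15
Natural end conditions: M_0 = M_3 = 0.
Solving the tridiagonal system: M_0 = 0, M_1 = 3/2, M_2 = 3/2, M_3 = 0.
On [0, 2], s(t) = -2 - 2·t + 0·t² + 1/8·t³.
With t = 4/3: s(4/3) = -118/27.

-4.3704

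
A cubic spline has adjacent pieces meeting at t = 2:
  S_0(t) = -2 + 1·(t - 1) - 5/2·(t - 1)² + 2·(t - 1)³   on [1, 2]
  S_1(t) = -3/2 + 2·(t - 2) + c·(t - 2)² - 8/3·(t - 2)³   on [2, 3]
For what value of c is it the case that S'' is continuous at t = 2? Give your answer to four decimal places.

S_0''(t) = -5 + 12·(t - 1), so S_0''(2) = 7. On the right, S_1''(2) = 2c, so c = 7/2.

3.5000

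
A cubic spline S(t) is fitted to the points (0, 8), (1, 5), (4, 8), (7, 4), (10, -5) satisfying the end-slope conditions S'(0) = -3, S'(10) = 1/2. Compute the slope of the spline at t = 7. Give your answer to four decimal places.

Write M_i for S''(x_i). With h_i = 1, 3, 3, 3 and divided differences Δ_i = -3, 1, -4/3, -3, the continuity of S' gives the tridiagonal system
  1·M_0 + 8·M_1 + 3·M_2 = 6(Δ_1 - Δ_0) = 24
  3·M_1 + 12·M_2 + 3·M_3 = 6(Δ_2 - Δ_1) = -14
  3·M_2 + 12·M_3 + 3·M_4 = 6(Δ_3 - Δ_2) = -10
Clamped end conditions give two more equations: 2h_0·M_0 + h_0·M_1 = 6(Δ_0 - S'(0)) = 0 and h_3·M_3 + 2h_3·M_4 = 6(S'(10) - Δ_3) = 21.
Solving the tridiagonal system: M_0 = -227/116, M_1 = 227/58, M_2 = -207/116, M_3 = -251/174, M_4 = 1469/348.
On [7, 10], S'(t) = b_3 + 2c_3·(t - 7) + 3d_3·(t - 7)² with b_3 = Δ_3 - h_3(2M_3 + M_4)/6 = -851/232, c_3 = M_3/2 = -251/348, d_3 = (M_4 - M_3)/(6h_3) = 73/232. So S'(7) = -851/232.

-3.6681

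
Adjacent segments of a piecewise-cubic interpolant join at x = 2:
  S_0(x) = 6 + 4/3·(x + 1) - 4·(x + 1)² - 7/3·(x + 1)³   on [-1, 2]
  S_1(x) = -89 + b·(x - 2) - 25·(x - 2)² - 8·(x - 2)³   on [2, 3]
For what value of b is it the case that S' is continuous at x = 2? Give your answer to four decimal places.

S_0'(x) = 4/3 - 8·(x + 1) - 7·(x + 1)², so S_0'(2) = -257/3. On the right, S_1'(2) = b, so b = -257/3.

-85.6667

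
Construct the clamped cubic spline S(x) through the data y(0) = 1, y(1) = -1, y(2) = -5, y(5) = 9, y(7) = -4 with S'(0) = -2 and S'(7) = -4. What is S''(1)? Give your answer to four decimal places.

-6.8440

With M_i denoting the second derivative at x_i, h_i = 1, 1, 3, 2, and Δ_i = (y_(i+1) − y_i)/h_i = -2, -4, 14/3, -13/2:
  1·M_0 + 4·M_1 + 1·M_2 = 6(Δ_1 - Δ_0) = -12
  1·M_1 + 8·M_2 + 3·M_3 = 6(Δ_2 - Δ_1) = 52
  3·M_2 + 10·M_3 + 2·M_4 = 6(Δ_3 - Δ_2) = -67
Clamped end conditions give two more equations: 2h_0·M_0 + h_0·M_1 = 6(Δ_0 - S'(0)) = 0 and h_3·M_3 + 2h_3·M_4 = 6(S'(7) - Δ_3) = 15.
Forward elimination and back-substitution give M_0 = 965/282, M_1 = -965/141, M_2 = 3371/282, M_3 = -1729/141, M_4 = 5573/564.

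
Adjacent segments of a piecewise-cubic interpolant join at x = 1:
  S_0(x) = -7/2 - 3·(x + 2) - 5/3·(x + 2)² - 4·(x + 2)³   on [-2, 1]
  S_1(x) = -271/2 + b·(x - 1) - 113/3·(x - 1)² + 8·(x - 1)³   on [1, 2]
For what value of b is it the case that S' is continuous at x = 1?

S_0'(x) = -3 - 10/3·(x + 2) - 12·(x + 2)², so S_0'(1) = -121. On the right, S_1'(1) = b, so b = -121.

-121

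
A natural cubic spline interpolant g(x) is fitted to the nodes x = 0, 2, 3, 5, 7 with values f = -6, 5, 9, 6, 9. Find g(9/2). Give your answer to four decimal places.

With M_i denoting the second derivative at x_i, h_i = 2, 1, 2, 2, and Δ_i = (y_(i+1) − y_i)/h_i = 11/2, 4, -3/2, 3/2:
  2·M_0 + 6·M_1 + 1·M_2 = 6(Δ_1 - Δ_0) = -9
  1·M_1 + 6·M_2 + 2·M_3 = 6(Δ_2 - Δ_1) = -33
  2·M_2 + 8·M_3 + 2·M_4 = 6(Δ_3 - Δ_2) = 18
Natural end conditions: M_0 = M_4 = 0.
Solving the tridiagonal system: M_0 = 0, M_1 = -3/8, M_2 = -27/4, M_3 = 63/16, M_4 = 0.
On [3, 5], g(x) = 9 + 27/16·(x - 3) - 27/8·(x - 3)² + 57/64·(x - 3)³.
With (x - 3) = 3/2: g(9/2) = 3555/512.

6.9434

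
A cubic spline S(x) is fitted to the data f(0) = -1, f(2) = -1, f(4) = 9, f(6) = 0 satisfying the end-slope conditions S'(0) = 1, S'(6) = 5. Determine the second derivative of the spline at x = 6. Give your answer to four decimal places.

Put m_i = S'' at the i-th knot. Here h = (2, 2, 2) and Δ = (0, 5, -9/2), so the interior equations h_(i-1)·m_(i-1) + 2(h_(i-1)+h_i)·m_i + h_i·m_(i+1) = 6(Δ_i − Δ_(i-1)) read
  2·m_0 + 8·m_1 + 2·m_2 = 6(Δ_1 - Δ_0) = 30
  2·m_1 + 8·m_2 + 2·m_3 = 6(Δ_2 - Δ_1) = -57
Clamped end conditions give two more equations: 2h_0·m_0 + h_0·m_1 = 6(Δ_0 - S'(0)) = -6 and h_2·m_2 + 2h_2·m_3 = 6(S'(6) - Δ_2) = 57.
Forward elimination and back-substitution give m_0 = -179/30, m_1 = 134/15, m_2 = -443/30, m_3 = 649/30.

21.6333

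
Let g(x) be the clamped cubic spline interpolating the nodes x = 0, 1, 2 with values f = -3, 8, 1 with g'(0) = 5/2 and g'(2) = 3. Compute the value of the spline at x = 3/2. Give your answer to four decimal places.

Let M_i = g''(x_i). Step sizes h_i = 1, 1; slopes of the chords Δ_i = (y_(i+1) - y_i)/h_i = 11, -7.
  1·M_0 + 4·M_1 + 1·M_2 = 6(Δ_1 - Δ_0) = -108
Clamped end conditions give two more equations: 2h_0·M_0 + h_0·M_1 = 6(Δ_0 - g'(0)) = 51 and h_1·M_1 + 2h_1·M_2 = 6(g'(2) - Δ_1) = 60.
Solving the tridiagonal system: M_0 = 211/4, M_1 = -109/2, M_2 = 229/4.
On [1, 2], g(x) = 8 + 13/8·(x - 1) - 109/4·(x - 1)² + 149/8·(x - 1)³.
With (x - 1) = 1/2: g(3/2) = 277/64.

4.3281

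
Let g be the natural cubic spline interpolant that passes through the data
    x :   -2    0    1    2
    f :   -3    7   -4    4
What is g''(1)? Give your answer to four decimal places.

33.9130

Let m_i = g''(x_i). Step sizes h_i = 2, 1, 1; slopes of the chords Δ_i = (y_(i+1) - y_i)/h_i = 5, -11, 8.
  2·m_0 + 6·m_1 + 1·m_2 = 6(Δ_1 - Δ_0) = -96
  1·m_1 + 4·m_2 + 1·m_3 = 6(Δ_2 - Δ_1) = 114
Natural end conditions: m_0 = m_3 = 0.
Hence m_0 = 0, m_1 = -498/23, m_2 = 780/23, m_3 = 0.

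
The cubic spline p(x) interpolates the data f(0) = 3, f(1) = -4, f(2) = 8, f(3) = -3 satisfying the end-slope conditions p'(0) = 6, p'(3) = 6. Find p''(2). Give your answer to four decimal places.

-72.4000

Put σ_i = p'' at the i-th knot. Here h = (1, 1, 1) and Δ = (-7, 12, -11), so the interior equations h_(i-1)·σ_(i-1) + 2(h_(i-1)+h_i)·σ_i + h_i·σ_(i+1) = 6(Δ_i − Δ_(i-1)) read
  1·σ_0 + 4·σ_1 + 1·σ_2 = 6(Δ_1 - Δ_0) = 114
  1·σ_1 + 4·σ_2 + 1·σ_3 = 6(Δ_2 - Δ_1) = -138
Clamped end conditions give two more equations: 2h_0·σ_0 + h_0·σ_1 = 6(Δ_0 - p'(0)) = -78 and h_2·σ_2 + 2h_2·σ_3 = 6(p'(3) - Δ_2) = 102.
Forward elimination and back-substitution give σ_0 = -356/5, σ_1 = 322/5, σ_2 = -362/5, σ_3 = 436/5.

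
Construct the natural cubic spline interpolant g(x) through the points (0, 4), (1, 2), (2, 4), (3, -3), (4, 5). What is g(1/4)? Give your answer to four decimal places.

With M_i denoting the second derivative at x_i, h_i = 1, 1, 1, 1, and Δ_i = (y_(i+1) − y_i)/h_i = -2, 2, -7, 8:
  1·M_0 + 4·M_1 + 1·M_2 = 6(Δ_1 - Δ_0) = 24
  1·M_1 + 4·M_2 + 1·M_3 = 6(Δ_2 - Δ_1) = -54
  1·M_2 + 4·M_3 + 1·M_4 = 6(Δ_3 - Δ_2) = 90
Natural end conditions: M_0 = M_4 = 0.
Hence M_0 = 0, M_1 = 333/28, M_2 = -165/7, M_3 = 795/28, M_4 = 0.
On [0, 1], g(x) = 4 - 223/56·x + 0·x² + 111/56·x³.
With x = 1/4: g(1/4) = 10879/3584.

3.0354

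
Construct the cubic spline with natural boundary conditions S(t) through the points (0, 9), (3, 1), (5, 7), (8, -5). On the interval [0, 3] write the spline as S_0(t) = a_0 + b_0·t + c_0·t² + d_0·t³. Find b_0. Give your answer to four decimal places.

Let M_i = S''(x_i). Step sizes h_i = 3, 2, 3; slopes of the chords Δ_i = (y_(i+1) - y_i)/h_i = -8/3, 3, -4.
  3·M_0 + 10·M_1 + 2·M_2 = 6(Δ_1 - Δ_0) = 34
  2·M_1 + 10·M_2 + 3·M_3 = 6(Δ_2 - Δ_1) = -42
Natural end conditions: M_0 = M_3 = 0.
Solving the tridiagonal system: M_0 = 0, M_1 = 53/12, M_2 = -61/12, M_3 = 0.
On [0, 3], with S_0(t) = a_0 + b_0·t + c_0·t² + d_0·t³: c_0 = M_0/2 = 0, d_0 = (M_1 - M_0)/(6h_0) = 53/216, b_0 = Δ_0 - h_0(2M_0 + M_1)/6 = -39/8.

-4.8750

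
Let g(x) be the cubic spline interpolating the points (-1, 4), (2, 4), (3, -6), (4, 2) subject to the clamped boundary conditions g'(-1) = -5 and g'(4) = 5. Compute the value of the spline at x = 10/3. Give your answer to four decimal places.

-4.3116

Put M_i = g'' at the i-th knot. Here h = (3, 1, 1) and Δ = (0, -10, 8), so the interior equations h_(i-1)·M_(i-1) + 2(h_(i-1)+h_i)·M_i + h_i·M_(i+1) = 6(Δ_i − Δ_(i-1)) read
  3·M_0 + 8·M_1 + 1·M_2 = 6(Δ_1 - Δ_0) = -60
  1·M_1 + 4·M_2 + 1·M_3 = 6(Δ_2 - Δ_1) = 108
Clamped end conditions give two more equations: 2h_0·M_0 + h_0·M_1 = 6(Δ_0 - g'(-1)) = 30 and h_2·M_2 + 2h_2·M_3 = 6(g'(4) - Δ_2) = -18.
Forward elimination and back-substitution give M_0 = 398/29, M_1 = -506/29, M_2 = 1114/29, M_3 = -818/29.
On [3, 4], g(x) = -6 - 3/29·(x - 3) + 557/29·(x - 3)² - 322/29·(x - 3)³.
With (x - 3) = 1/3: g(10/3) = -3376/783.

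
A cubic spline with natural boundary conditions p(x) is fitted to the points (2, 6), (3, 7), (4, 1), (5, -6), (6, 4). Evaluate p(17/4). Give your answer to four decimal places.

-1.4766

Put m_i = p'' at the i-th knot. Here h = (1, 1, 1, 1) and Δ = (1, -6, -7, 10), so the interior equations h_(i-1)·m_(i-1) + 2(h_(i-1)+h_i)·m_i + h_i·m_(i+1) = 6(Δ_i − Δ_(i-1)) read
  1·m_0 + 4·m_1 + 1·m_2 = 6(Δ_1 - Δ_0) = -42
  1·m_1 + 4·m_2 + 1·m_3 = 6(Δ_2 - Δ_1) = -6
  1·m_2 + 4·m_3 + 1·m_4 = 6(Δ_3 - Δ_2) = 102
Natural end conditions: m_0 = m_4 = 0.
Solving: m_0 = 0, m_1 = -9, m_2 = -6, m_3 = 27, m_4 = 0.
On [4, 5], p(x) = 1 - 19/2·(x - 4) - 3·(x - 4)² + 11/2·(x - 4)³.
With (x - 4) = 1/4: p(17/4) = -189/128.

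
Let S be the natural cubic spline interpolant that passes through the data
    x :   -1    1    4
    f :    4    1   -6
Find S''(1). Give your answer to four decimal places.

-0.5000

Put M_i = S'' at the i-th knot. Here h = (2, 3) and Δ = (-3/2, -7/3), so the interior equations h_(i-1)·M_(i-1) + 2(h_(i-1)+h_i)·M_i + h_i·M_(i+1) = 6(Δ_i − Δ_(i-1)) read
  2·M_0 + 10·M_1 + 3·M_2 = 6(Δ_1 - Δ_0) = -5
Natural end conditions: M_0 = M_2 = 0.
Solving the tridiagonal system: M_0 = 0, M_1 = -1/2, M_2 = 0.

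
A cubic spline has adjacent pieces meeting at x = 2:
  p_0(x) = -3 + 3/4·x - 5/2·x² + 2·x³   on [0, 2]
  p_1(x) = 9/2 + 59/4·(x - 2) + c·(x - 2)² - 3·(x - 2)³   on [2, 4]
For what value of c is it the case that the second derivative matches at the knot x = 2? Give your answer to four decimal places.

p_0''(x) = -5 + 12·x, so p_0''(2) = 19. On the right, p_1''(2) = 2c, so c = 19/2.

9.5000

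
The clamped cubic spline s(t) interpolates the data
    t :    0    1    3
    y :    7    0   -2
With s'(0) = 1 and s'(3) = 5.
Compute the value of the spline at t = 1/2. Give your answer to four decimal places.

4.7083

Put σ_i = s'' at the i-th knot. Here h = (1, 2) and Δ = (-7, -1), so the interior equations h_(i-1)·σ_(i-1) + 2(h_(i-1)+h_i)·σ_i + h_i·σ_(i+1) = 6(Δ_i − Δ_(i-1)) read
  1·σ_0 + 6·σ_1 + 2·σ_2 = 6(Δ_1 - Δ_0) = 36
Clamped end conditions give two more equations: 2h_0·σ_0 + h_0·σ_1 = 6(Δ_0 - s'(0)) = -48 and h_1·σ_1 + 2h_1·σ_2 = 6(s'(3) - Δ_1) = 36.
Solving the tridiagonal system: σ_0 = -86/3, σ_1 = 28/3, σ_2 = 13/3.
On [0, 1], s(t) = 7 + 1·t - 43/3·t² + 19/3·t³.
With t = 1/2: s(1/2) = 113/24.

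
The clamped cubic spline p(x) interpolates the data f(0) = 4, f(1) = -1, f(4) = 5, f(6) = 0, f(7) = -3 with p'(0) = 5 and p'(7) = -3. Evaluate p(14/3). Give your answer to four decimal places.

4.6276

Write M_i for p''(x_i). With h_i = 1, 3, 2, 1 and divided differences Δ_i = -5, 2, -5/2, -3, the continuity of p' gives the tridiagonal system
  1·M_0 + 8·M_1 + 3·M_2 = 6(Δ_1 - Δ_0) = 42
  3·M_1 + 10·M_2 + 2·M_3 = 6(Δ_2 - Δ_1) = -27
  2·M_2 + 6·M_3 + 1·M_4 = 6(Δ_3 - Δ_2) = -3
Clamped end conditions give two more equations: 2h_0·M_0 + h_0·M_1 = 6(Δ_0 - p'(0)) = -60 and h_3·M_3 + 2h_3·M_4 = 6(p'(7) - Δ_3) = 0.
Hence M_0 = -5351/148, M_1 = 911/74, M_2 = -1003/148, M_3 = 71/37, M_4 = -71/74.
On [4, 6], p(x) = 5 + 51/37·(x - 4) - 1003/296·(x - 4)² + 429/592·(x - 4)³.
With (x - 4) = 2/3: p(14/3) = 1541/333.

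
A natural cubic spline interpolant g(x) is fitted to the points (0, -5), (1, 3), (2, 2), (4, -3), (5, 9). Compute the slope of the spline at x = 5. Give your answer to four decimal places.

With σ_i denoting the second derivative at x_i, h_i = 1, 1, 2, 1, and Δ_i = (y_(i+1) − y_i)/h_i = 8, -1, -5/2, 12:
  1·σ_0 + 4·σ_1 + 1·σ_2 = 6(Δ_1 - Δ_0) = -54
  1·σ_1 + 6·σ_2 + 2·σ_3 = 6(Δ_2 - Δ_1) = -9
  2·σ_2 + 6·σ_3 + 1·σ_4 = 6(Δ_3 - Δ_2) = 87
Natural end conditions: σ_0 = σ_4 = 0.
Forward elimination and back-substitution give σ_0 = 0, σ_1 = -750/61, σ_2 = -294/61, σ_3 = 1965/122, σ_4 = 0.
On [4, 5], g'(x) = b_3 + 2c_3·(x - 4) + 3d_3·(x - 4)² with b_3 = Δ_3 - h_3(2σ_3 + σ_4)/6 = 809/122, c_3 = σ_3/2 = 1965/244, d_3 = (σ_4 - σ_3)/(6h_3) = -655/244. So g'(5) = 3583/244.

14.6844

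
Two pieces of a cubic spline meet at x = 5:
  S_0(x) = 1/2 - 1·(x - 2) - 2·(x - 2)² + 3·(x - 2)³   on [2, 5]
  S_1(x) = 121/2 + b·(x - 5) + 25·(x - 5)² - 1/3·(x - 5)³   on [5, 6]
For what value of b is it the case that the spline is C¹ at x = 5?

68

S_0'(x) = -1 - 4·(x - 2) + 9·(x - 2)², so S_0'(5) = 68. On the right, S_1'(5) = b, so b = 68.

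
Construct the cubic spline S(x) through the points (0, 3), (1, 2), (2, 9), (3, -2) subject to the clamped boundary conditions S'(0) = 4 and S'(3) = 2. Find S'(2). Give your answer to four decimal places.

Put σ_i = S'' at the i-th knot. Here h = (1, 1, 1) and Δ = (-1, 7, -11), so the interior equations h_(i-1)·σ_(i-1) + 2(h_(i-1)+h_i)·σ_i + h_i·σ_(i+1) = 6(Δ_i − Δ_(i-1)) read
  1·σ_0 + 4·σ_1 + 1·σ_2 = 6(Δ_1 - Δ_0) = 48
  1·σ_1 + 4·σ_2 + 1·σ_3 = 6(Δ_2 - Δ_1) = -108
Clamped end conditions give two more equations: 2h_0·σ_0 + h_0·σ_1 = 6(Δ_0 - S'(0)) = -30 and h_2·σ_2 + 2h_2·σ_3 = 6(S'(3) - Δ_2) = 78.
Solving: σ_0 = -94/3, σ_1 = 98/3, σ_2 = -154/3, σ_3 = 194/3.
On [2, 3], S'(x) = b_2 + 2c_2·(x - 2) + 3d_2·(x - 2)² with b_2 = Δ_2 - h_2(2σ_2 + σ_3)/6 = -14/3, c_2 = σ_2/2 = -77/3, d_2 = (σ_3 - σ_2)/(6h_2) = 58/3. So S'(2) = -14/3.

-4.6667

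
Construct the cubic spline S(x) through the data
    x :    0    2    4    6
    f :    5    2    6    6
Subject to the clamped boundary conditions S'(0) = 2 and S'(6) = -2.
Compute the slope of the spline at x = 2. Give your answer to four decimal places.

Write M_i for S''(x_i). With h_i = 2, 2, 2 and divided differences Δ_i = -3/2, 2, 0, the continuity of S' gives the tridiagonal system
  2·M_0 + 8·M_1 + 2·M_2 = 6(Δ_1 - Δ_0) = 21
  2·M_1 + 8·M_2 + 2·M_3 = 6(Δ_2 - Δ_1) = -12
Clamped end conditions give two more equations: 2h_0·M_0 + h_0·M_1 = 6(Δ_0 - S'(0)) = -21 and h_2·M_2 + 2h_2·M_3 = 6(S'(6) - Δ_2) = -12.
Solving the tridiagonal system: M_0 = -47/6, M_1 = 31/6, M_2 = -7/3, M_3 = -11/6.
On [2, 4], S'(x) = b_1 + 2c_1·(x - 2) + 3d_1·(x - 2)² with b_1 = Δ_1 - h_1(2M_1 + M_2)/6 = -2/3, c_1 = M_1/2 = 31/12, d_1 = (M_2 - M_1)/(6h_1) = -5/8. So S'(2) = -2/3.

-0.6667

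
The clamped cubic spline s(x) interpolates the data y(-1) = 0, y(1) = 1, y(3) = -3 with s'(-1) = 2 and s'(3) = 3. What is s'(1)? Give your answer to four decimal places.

With M_i denoting the second derivative at x_i, h_i = 2, 2, and Δ_i = (y_(i+1) − y_i)/h_i = 1/2, -2:
  2·M_0 + 8·M_1 + 2·M_2 = 6(Δ_1 - Δ_0) = -15
Clamped end conditions give two more equations: 2h_0·M_0 + h_0·M_1 = 6(Δ_0 - s'(-1)) = -9 and h_1·M_1 + 2h_1·M_2 = 6(s'(3) - Δ_1) = 30.
Forward elimination and back-substitution give M_0 = -1/8, M_1 = -17/4, M_2 = 77/8.
On [1, 3], s'(x) = b_1 + 2c_1·(x - 1) + 3d_1·(x - 1)² with b_1 = Δ_1 - h_1(2M_1 + M_2)/6 = -19/8, c_1 = M_1/2 = -17/8, d_1 = (M_2 - M_1)/(6h_1) = 37/32. So s'(1) = -19/8.

-2.3750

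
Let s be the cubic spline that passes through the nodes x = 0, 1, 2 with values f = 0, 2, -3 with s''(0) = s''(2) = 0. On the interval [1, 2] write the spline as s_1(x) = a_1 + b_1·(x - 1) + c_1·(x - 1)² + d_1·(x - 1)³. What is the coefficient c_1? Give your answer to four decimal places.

-5.2500

Write m_i for s''(x_i). With h_i = 1, 1 and divided differences Δ_i = 2, -5, the continuity of s' gives the tridiagonal system
  1·m_0 + 4·m_1 + 1·m_2 = 6(Δ_1 - Δ_0) = -42
Natural end conditions: m_0 = m_2 = 0.
Forward elimination and back-substitution give m_0 = 0, m_1 = -21/2, m_2 = 0.
On [1, 2], with s_1(x) = a_1 + b_1·(x - 1) + c_1·(x - 1)² + d_1·(x - 1)³: c_1 = m_1/2 = -21/4, d_1 = (m_2 - m_1)/(6h_1) = 7/4, b_1 = Δ_1 - h_1(2m_1 + m_2)/6 = -3/2.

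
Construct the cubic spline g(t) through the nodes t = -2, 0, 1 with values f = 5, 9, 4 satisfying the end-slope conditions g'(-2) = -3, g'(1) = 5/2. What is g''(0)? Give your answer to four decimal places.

-17.6667

Put σ_i = g'' at the i-th knot. Here h = (2, 1) and Δ = (2, -5), so the interior equations h_(i-1)·σ_(i-1) + 2(h_(i-1)+h_i)·σ_i + h_i·σ_(i+1) = 6(Δ_i − Δ_(i-1)) read
  2·σ_0 + 6·σ_1 + 1·σ_2 = 6(Δ_1 - Δ_0) = -42
Clamped end conditions give two more equations: 2h_0·σ_0 + h_0·σ_1 = 6(Δ_0 - g'(-2)) = 30 and h_1·σ_1 + 2h_1·σ_2 = 6(g'(1) - Δ_1) = 45.
Forward elimination and back-substitution give σ_0 = 49/3, σ_1 = -53/3, σ_2 = 94/3.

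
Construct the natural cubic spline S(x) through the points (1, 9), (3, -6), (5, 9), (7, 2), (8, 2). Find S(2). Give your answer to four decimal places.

Write M_i for S''(x_i). With h_i = 2, 2, 2, 1 and divided differences Δ_i = -15/2, 15/2, -7/2, 0, the continuity of S' gives the tridiagonal system
  2·M_0 + 8·M_1 + 2·M_2 = 6(Δ_1 - Δ_0) = 90
  2·M_1 + 8·M_2 + 2·M_3 = 6(Δ_2 - Δ_1) = -66
  2·M_2 + 6·M_3 + 1·M_4 = 6(Δ_3 - Δ_2) = 21
Natural end conditions: M_0 = M_4 = 0.
Solving: M_0 = 0, M_1 = 1209/82, M_2 = -573/41, M_3 = 669/82, M_4 = 0.
On [1, 3], S(x) = 9 - 509/41·(x - 1) + 0·(x - 1)² + 403/328·(x - 1)³.
With (x - 1) = 1: S(2) = -717/328.

-2.1860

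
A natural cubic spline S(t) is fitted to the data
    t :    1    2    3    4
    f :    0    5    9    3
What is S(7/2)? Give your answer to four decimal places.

Write M_i for S''(x_i). With h_i = 1, 1, 1 and divided differences Δ_i = 5, 4, -6, the continuity of S' gives the tridiagonal system
  1·M_0 + 4·M_1 + 1·M_2 = 6(Δ_1 - Δ_0) = -6
  1·M_1 + 4·M_2 + 1·M_3 = 6(Δ_2 - Δ_1) = -60
Natural end conditions: M_0 = M_3 = 0.
Solving the tridiagonal system: M_0 = 0, M_1 = 12/5, M_2 = -78/5, M_3 = 0.
On [3, 4], S(t) = 9 - 4/5·(t - 3) - 39/5·(t - 3)² + 13/5·(t - 3)³.
With (t - 3) = 1/2: S(7/2) = 279/40.

6.9750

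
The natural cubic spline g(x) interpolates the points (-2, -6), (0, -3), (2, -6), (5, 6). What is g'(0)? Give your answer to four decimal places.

-0.6579

Write M_i for g''(x_i). With h_i = 2, 2, 3 and divided differences Δ_i = 3/2, -3/2, 4, the continuity of g' gives the tridiagonal system
  2·M_0 + 8·M_1 + 2·M_2 = 6(Δ_1 - Δ_0) = -18
  2·M_1 + 10·M_2 + 3·M_3 = 6(Δ_2 - Δ_1) = 33
Natural end conditions: M_0 = M_3 = 0.
Forward elimination and back-substitution give M_0 = 0, M_1 = -123/38, M_2 = 75/19, M_3 = 0.
On [0, 2], g'(x) = b_1 + 2c_1·x + 3d_1·x² with b_1 = Δ_1 - h_1(2M_1 + M_2)/6 = -25/38, c_1 = M_1/2 = -123/76, d_1 = (M_2 - M_1)/(6h_1) = 91/152. So g'(0) = -25/38.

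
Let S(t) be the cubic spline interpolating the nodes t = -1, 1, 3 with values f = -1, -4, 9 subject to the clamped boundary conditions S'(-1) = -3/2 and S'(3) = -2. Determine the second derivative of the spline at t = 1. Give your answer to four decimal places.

12.2500

With M_i denoting the second derivative at x_i, h_i = 2, 2, and Δ_i = (y_(i+1) − y_i)/h_i = -3/2, 13/2:
  2·M_0 + 8·M_1 + 2·M_2 = 6(Δ_1 - Δ_0) = 48
Clamped end conditions give two more equations: 2h_0·M_0 + h_0·M_1 = 6(Δ_0 - S'(-1)) = 0 and h_1·M_1 + 2h_1·M_2 = 6(S'(3) - Δ_1) = -51.
Solving: M_0 = -49/8, M_1 = 49/4, M_2 = -151/8.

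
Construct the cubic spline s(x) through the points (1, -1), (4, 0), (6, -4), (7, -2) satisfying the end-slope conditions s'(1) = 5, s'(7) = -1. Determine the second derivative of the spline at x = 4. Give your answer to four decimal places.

-1.5439

Let M_i = s''(x_i). Step sizes h_i = 3, 2, 1; slopes of the chords Δ_i = (y_(i+1) - y_i)/h_i = 1/3, -2, 2.
  3·M_0 + 10·M_1 + 2·M_2 = 6(Δ_1 - Δ_0) = -14
  2·M_1 + 6·M_2 + 1·M_3 = 6(Δ_2 - Δ_1) = 24
Clamped end conditions give two more equations: 2h_0·M_0 + h_0·M_1 = 6(Δ_0 - s'(1)) = -28 and h_2·M_2 + 2h_2·M_3 = 6(s'(7) - Δ_2) = -18.
Solving: M_0 = -74/19, M_1 = -88/57, M_2 = 374/57, M_3 = -700/57.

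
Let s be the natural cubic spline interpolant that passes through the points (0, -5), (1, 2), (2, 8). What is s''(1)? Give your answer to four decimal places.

Put M_i = s'' at the i-th knot. Here h = (1, 1) and Δ = (7, 6), so the interior equations h_(i-1)·M_(i-1) + 2(h_(i-1)+h_i)·M_i + h_i·M_(i+1) = 6(Δ_i − Δ_(i-1)) read
  1·M_0 + 4·M_1 + 1·M_2 = 6(Δ_1 - Δ_0) = -6
Natural end conditions: M_0 = M_2 = 0.
Solving the tridiagonal system: M_0 = 0, M_1 = -3/2, M_2 = 0.

-1.5000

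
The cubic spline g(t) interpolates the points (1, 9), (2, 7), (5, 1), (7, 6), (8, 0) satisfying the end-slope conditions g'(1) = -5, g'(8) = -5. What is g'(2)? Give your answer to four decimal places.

-1.4223

Write M_i for g''(x_i). With h_i = 1, 3, 2, 1 and divided differences Δ_i = -2, -2, 5/2, -6, the continuity of g' gives the tridiagonal system
  1·M_0 + 8·M_1 + 3·M_2 = 6(Δ_1 - Δ_0) = 0
  3·M_1 + 10·M_2 + 2·M_3 = 6(Δ_2 - Δ_1) = 27
  2·M_2 + 6·M_3 + 1·M_4 = 6(Δ_3 - Δ_2) = -51
Clamped end conditions give two more equations: 2h_0·M_0 + h_0·M_1 = 6(Δ_0 - g'(1)) = 18 and h_3·M_3 + 2h_3·M_4 = 6(g'(8) - Δ_3) = 6.
Solving the tridiagonal system: M_0 = 1605/148, M_1 = -273/74, M_2 = 921/148, M_3 = -447/37, M_4 = 669/74.
On [2, 5], g'(t) = b_1 + 2c_1·(t - 2) + 3d_1·(t - 2)² with b_1 = Δ_1 - h_1(2M_1 + M_2)/6 = -421/296, c_1 = M_1/2 = -273/148, d_1 = (M_2 - M_1)/(6h_1) = 163/296. So g'(2) = -421/296.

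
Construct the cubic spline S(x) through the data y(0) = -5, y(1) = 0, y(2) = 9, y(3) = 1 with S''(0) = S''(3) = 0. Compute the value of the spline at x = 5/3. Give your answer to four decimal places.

With M_i denoting the second derivative at x_i, h_i = 1, 1, 1, and Δ_i = (y_(i+1) − y_i)/h_i = 5, 9, -8:
  1·M_0 + 4·M_1 + 1·M_2 = 6(Δ_1 - Δ_0) = 24
  1·M_1 + 4·M_2 + 1·M_3 = 6(Δ_2 - Δ_1) = -102
Natural end conditions: M_0 = M_3 = 0.
Hence M_0 = 0, M_1 = 66/5, M_2 = -144/5, M_3 = 0.
On [1, 2], S(x) = 0 + 47/5·(x - 1) + 33/5·(x - 1)² - 7·(x - 1)³.
With (x - 1) = 2/3: S(5/3) = 962/135.

7.1259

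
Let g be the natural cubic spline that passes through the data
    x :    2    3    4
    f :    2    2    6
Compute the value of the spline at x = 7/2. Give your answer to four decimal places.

Let m_i = g''(x_i). Step sizes h_i = 1, 1; slopes of the chords Δ_i = (y_(i+1) - y_i)/h_i = 0, 4.
  1·m_0 + 4·m_1 + 1·m_2 = 6(Δ_1 - Δ_0) = 24
Natural end conditions: m_0 = m_2 = 0.
Solving: m_0 = 0, m_1 = 6, m_2 = 0.
On [3, 4], g(x) = 2 + 2·(x - 3) + 3·(x - 3)² - 1·(x - 3)³.
With (x - 3) = 1/2: g(7/2) = 29/8.

3.6250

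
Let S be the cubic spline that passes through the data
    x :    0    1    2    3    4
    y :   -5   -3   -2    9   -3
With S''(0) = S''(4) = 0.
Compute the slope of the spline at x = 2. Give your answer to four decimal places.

8.7500

With M_i denoting the second derivative at x_i, h_i = 1, 1, 1, 1, and Δ_i = (y_(i+1) − y_i)/h_i = 2, 1, 11, -12:
  1·M_0 + 4·M_1 + 1·M_2 = 6(Δ_1 - Δ_0) = -6
  1·M_1 + 4·M_2 + 1·M_3 = 6(Δ_2 - Δ_1) = 60
  1·M_2 + 4·M_3 + 1·M_4 = 6(Δ_3 - Δ_2) = -138
Natural end conditions: M_0 = M_4 = 0.
Solving the tridiagonal system: M_0 = 0, M_1 = -117/14, M_2 = 192/7, M_3 = -579/14, M_4 = 0.
On [2, 3], S'(x) = b_2 + 2c_2·(x - 2) + 3d_2·(x - 2)² with b_2 = Δ_2 - h_2(2M_2 + M_3)/6 = 35/4, c_2 = M_2/2 = 96/7, d_2 = (M_3 - M_2)/(6h_2) = -321/28. So S'(2) = 35/4.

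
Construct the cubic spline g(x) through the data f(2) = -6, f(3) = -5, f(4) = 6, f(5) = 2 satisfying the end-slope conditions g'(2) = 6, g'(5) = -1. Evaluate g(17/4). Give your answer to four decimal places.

5.9656

Write σ_i for g''(x_i). With h_i = 1, 1, 1 and divided differences Δ_i = 1, 11, -4, the continuity of g' gives the tridiagonal system
  1·σ_0 + 4·σ_1 + 1·σ_2 = 6(Δ_1 - Δ_0) = 60
  1·σ_1 + 4·σ_2 + 1·σ_3 = 6(Δ_2 - Δ_1) = -90
Clamped end conditions give two more equations: 2h_0·σ_0 + h_0·σ_1 = 6(Δ_0 - g'(2)) = -30 and h_2·σ_2 + 2h_2·σ_3 = 6(g'(5) - Δ_2) = 18.
Hence σ_0 = -466/15, σ_1 = 482/15, σ_2 = -562/15, σ_3 = 416/15.
On [4, 5], g(x) = 6 + 58/15·(x - 4) - 281/15·(x - 4)² + 163/15·(x - 4)³.
With (x - 4) = 1/4: g(17/4) = 1909/320.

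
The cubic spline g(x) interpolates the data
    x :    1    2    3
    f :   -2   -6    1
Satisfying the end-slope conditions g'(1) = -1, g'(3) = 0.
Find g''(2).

Write m_i for g''(x_i). With h_i = 1, 1 and divided differences Δ_i = -4, 7, the continuity of g' gives the tridiagonal system
  1·m_0 + 4·m_1 + 1·m_2 = 6(Δ_1 - Δ_0) = 66
Clamped end conditions give two more equations: 2h_0·m_0 + h_0·m_1 = 6(Δ_0 - g'(1)) = -18 and h_1·m_1 + 2h_1·m_2 = 6(g'(3) - Δ_1) = -42.
Solving the tridiagonal system: m_0 = -25, m_1 = 32, m_2 = -37.

32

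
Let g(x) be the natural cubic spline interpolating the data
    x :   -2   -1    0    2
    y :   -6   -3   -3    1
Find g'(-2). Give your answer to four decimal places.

With M_i denoting the second derivative at x_i, h_i = 1, 1, 2, and Δ_i = (y_(i+1) − y_i)/h_i = 3, 0, 2:
  1·M_0 + 4·M_1 + 1·M_2 = 6(Δ_1 - Δ_0) = -18
  1·M_1 + 6·M_2 + 2·M_3 = 6(Δ_2 - Δ_1) = 12
Natural end conditions: M_0 = M_3 = 0.
Forward elimination and back-substitution give M_0 = 0, M_1 = -120/23, M_2 = 66/23, M_3 = 0.
On [-2, -1], g'(x) = b_0 + 2c_0·(x + 2) + 3d_0·(x + 2)² with b_0 = Δ_0 - h_0(2M_0 + M_1)/6 = 89/23, c_0 = M_0/2 = 0, d_0 = (M_1 - M_0)/(6h_0) = -20/23. So g'(-2) = 89/23.

3.8696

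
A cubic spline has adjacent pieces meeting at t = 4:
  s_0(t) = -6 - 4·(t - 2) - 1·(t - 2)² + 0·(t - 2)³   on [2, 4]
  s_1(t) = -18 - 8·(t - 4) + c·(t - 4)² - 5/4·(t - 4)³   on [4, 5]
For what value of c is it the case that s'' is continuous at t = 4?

-1

s_0''(t) = -2 + 0·(t - 2), so s_0''(4) = -2. On the right, s_1''(4) = 2c, so c = -1.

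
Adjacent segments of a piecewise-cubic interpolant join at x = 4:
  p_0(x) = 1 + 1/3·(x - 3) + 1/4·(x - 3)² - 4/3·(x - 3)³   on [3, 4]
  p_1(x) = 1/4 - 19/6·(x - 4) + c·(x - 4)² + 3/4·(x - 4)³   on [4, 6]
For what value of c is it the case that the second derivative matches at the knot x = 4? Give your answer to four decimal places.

p_0''(x) = 1/2 - 8·(x - 3), so p_0''(4) = -15/2. On the right, p_1''(4) = 2c, so c = -15/4.

-3.7500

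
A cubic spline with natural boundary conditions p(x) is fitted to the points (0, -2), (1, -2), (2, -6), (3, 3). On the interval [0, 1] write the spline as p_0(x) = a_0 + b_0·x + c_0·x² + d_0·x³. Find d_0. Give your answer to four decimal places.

-1.9333

Write M_i for p''(x_i). With h_i = 1, 1, 1 and divided differences Δ_i = 0, -4, 9, the continuity of p' gives the tridiagonal system
  1·M_0 + 4·M_1 + 1·M_2 = 6(Δ_1 - Δ_0) = -24
  1·M_1 + 4·M_2 + 1·M_3 = 6(Δ_2 - Δ_1) = 78
Natural end conditions: M_0 = M_3 = 0.
Solving the tridiagonal system: M_0 = 0, M_1 = -58/5, M_2 = 112/5, M_3 = 0.
On [0, 1], with p_0(x) = a_0 + b_0·x + c_0·x² + d_0·x³: c_0 = M_0/2 = 0, d_0 = (M_1 - M_0)/(6h_0) = -29/15, b_0 = Δ_0 - h_0(2M_0 + M_1)/6 = 29/15.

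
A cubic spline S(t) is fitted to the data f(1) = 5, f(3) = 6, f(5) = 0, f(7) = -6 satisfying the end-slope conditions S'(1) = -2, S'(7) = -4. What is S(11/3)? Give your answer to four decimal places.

4.7852

With M_i denoting the second derivative at x_i, h_i = 2, 2, 2, and Δ_i = (y_(i+1) − y_i)/h_i = 1/2, -3, -3:
  2·M_0 + 8·M_1 + 2·M_2 = 6(Δ_1 - Δ_0) = -21
  2·M_1 + 8·M_2 + 2·M_3 = 6(Δ_2 - Δ_1) = 0
Clamped end conditions give two more equations: 2h_0·M_0 + h_0·M_1 = 6(Δ_0 - S'(1)) = 15 and h_2·M_2 + 2h_2·M_3 = 6(S'(7) - Δ_2) = -6.
Hence M_0 = 181/30, M_1 = -137/30, M_2 = 26/15, M_3 = -71/30.
On [3, 5], S(t) = 6 - 8/15·(t - 3) - 137/60·(t - 3)² + 21/40·(t - 3)³.
With (t - 3) = 2/3: S(11/3) = 646/135.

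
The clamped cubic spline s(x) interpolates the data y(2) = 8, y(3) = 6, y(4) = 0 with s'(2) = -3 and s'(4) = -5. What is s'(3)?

Let M_i = s''(x_i). Step sizes h_i = 1, 1; slopes of the chords Δ_i = (y_(i+1) - y_i)/h_i = -2, -6.
  1·M_0 + 4·M_1 + 1·M_2 = 6(Δ_1 - Δ_0) = -24
Clamped end conditions give two more equations: 2h_0·M_0 + h_0·M_1 = 6(Δ_0 - s'(2)) = 6 and h_1·M_1 + 2h_1·M_2 = 6(s'(4) - Δ_1) = 6.
Solving the tridiagonal system: M_0 = 8, M_1 = -10, M_2 = 8.
On [3, 4], s'(x) = b_1 + 2c_1·(x - 3) + 3d_1·(x - 3)² with b_1 = Δ_1 - h_1(2M_1 + M_2)/6 = -4, c_1 = M_1/2 = -5, d_1 = (M_2 - M_1)/(6h_1) = 3. So s'(3) = -4.

-4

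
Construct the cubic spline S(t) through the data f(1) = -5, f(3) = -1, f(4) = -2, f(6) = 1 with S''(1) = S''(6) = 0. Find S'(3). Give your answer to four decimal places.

Write σ_i for S''(x_i). With h_i = 2, 1, 2 and divided differences Δ_i = 2, -1, 3/2, the continuity of S' gives the tridiagonal system
  2·σ_0 + 6·σ_1 + 1·σ_2 = 6(Δ_1 - Δ_0) = -18
  1·σ_1 + 6·σ_2 + 2·σ_3 = 6(Δ_2 - Δ_1) = 15
Natural end conditions: σ_0 = σ_3 = 0.
Hence σ_0 = 0, σ_1 = -123/35, σ_2 = 108/35, σ_3 = 0.
On [3, 4], S'(t) = b_1 + 2c_1·(t - 3) + 3d_1·(t - 3)² with b_1 = Δ_1 - h_1(2σ_1 + σ_2)/6 = -12/35, c_1 = σ_1/2 = -123/70, d_1 = (σ_2 - σ_1)/(6h_1) = 11/10. So S'(3) = -12/35.

-0.3429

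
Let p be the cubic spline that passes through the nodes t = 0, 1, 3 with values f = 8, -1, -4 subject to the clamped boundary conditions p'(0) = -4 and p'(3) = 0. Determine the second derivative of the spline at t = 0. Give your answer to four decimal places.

-21.1667

Write σ_i for p''(x_i). With h_i = 1, 2 and divided differences Δ_i = -9, -3/2, the continuity of p' gives the tridiagonal system
  1·σ_0 + 6·σ_1 + 2·σ_2 = 6(Δ_1 - Δ_0) = 45
Clamped end conditions give two more equations: 2h_0·σ_0 + h_0·σ_1 = 6(Δ_0 - p'(0)) = -30 and h_1·σ_1 + 2h_1·σ_2 = 6(p'(3) - Δ_1) = 9.
Solving: σ_0 = -127/6, σ_1 = 37/3, σ_2 = -47/12.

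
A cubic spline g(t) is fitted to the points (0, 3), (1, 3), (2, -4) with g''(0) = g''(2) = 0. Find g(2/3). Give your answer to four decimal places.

3.6481

Write m_i for g''(x_i). With h_i = 1, 1 and divided differences Δ_i = 0, -7, the continuity of g' gives the tridiagonal system
  1·m_0 + 4·m_1 + 1·m_2 = 6(Δ_1 - Δ_0) = -42
Natural end conditions: m_0 = m_2 = 0.
Solving the tridiagonal system: m_0 = 0, m_1 = -21/2, m_2 = 0.
On [0, 1], g(t) = 3 + 7/4·t + 0·t² - 7/4·t³.
With t = 2/3: g(2/3) = 197/54.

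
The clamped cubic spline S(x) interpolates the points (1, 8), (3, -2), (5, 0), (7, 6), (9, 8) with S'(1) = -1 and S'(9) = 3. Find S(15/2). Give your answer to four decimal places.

Put m_i = S'' at the i-th knot. Here h = (2, 2, 2, 2) and Δ = (-5, 1, 3, 1), so the interior equations h_(i-1)·m_(i-1) + 2(h_(i-1)+h_i)·m_i + h_i·m_(i+1) = 6(Δ_i − Δ_(i-1)) read
  2·m_0 + 8·m_1 + 2·m_2 = 6(Δ_1 - Δ_0) = 36
  2·m_1 + 8·m_2 + 2·m_3 = 6(Δ_2 - Δ_1) = 12
  2·m_2 + 8·m_3 + 2·m_4 = 6(Δ_3 - Δ_2) = -12
Clamped end conditions give two more equations: 2h_0·m_0 + h_0·m_1 = 6(Δ_0 - S'(1)) = -24 and h_3·m_3 + 2h_3·m_4 = 6(S'(9) - Δ_3) = 12.
Hence m_0 = -131/14, m_1 = 47/7, m_2 = 1/2, m_3 = -19/7, m_4 = 61/14.
On [7, 9], S(x) = 6 + 19/14·(x - 7) - 19/14·(x - 7)² + 33/56·(x - 7)³.
With (x - 7) = 1/2: S(15/2) = 2873/448.

6.4129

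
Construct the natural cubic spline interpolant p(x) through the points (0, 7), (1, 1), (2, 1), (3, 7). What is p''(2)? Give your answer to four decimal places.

7.2000

Let σ_i = p''(x_i). Step sizes h_i = 1, 1, 1; slopes of the chords Δ_i = (y_(i+1) - y_i)/h_i = -6, 0, 6.
  1·σ_0 + 4·σ_1 + 1·σ_2 = 6(Δ_1 - Δ_0) = 36
  1·σ_1 + 4·σ_2 + 1·σ_3 = 6(Δ_2 - Δ_1) = 36
Natural end conditions: σ_0 = σ_3 = 0.
Hence σ_0 = 0, σ_1 = 36/5, σ_2 = 36/5, σ_3 = 0.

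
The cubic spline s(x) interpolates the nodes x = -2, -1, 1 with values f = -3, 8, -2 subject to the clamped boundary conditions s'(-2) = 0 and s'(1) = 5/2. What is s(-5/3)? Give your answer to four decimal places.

Put M_i = s'' at the i-th knot. Here h = (1, 2) and Δ = (11, -5), so the interior equations h_(i-1)·M_(i-1) + 2(h_(i-1)+h_i)·M_i + h_i·M_(i+1) = 6(Δ_i − Δ_(i-1)) read
  1·M_0 + 6·M_1 + 2·M_2 = 6(Δ_1 - Δ_0) = -96
Clamped end conditions give two more equations: 2h_0·M_0 + h_0·M_1 = 6(Δ_0 - s'(-2)) = 66 and h_1·M_1 + 2h_1·M_2 = 6(s'(1) - Δ_1) = 45.
Hence M_0 = 299/6, M_1 = -101/3, M_2 = 337/12.
On [-2, -1], s(x) = -3 + 0·(x + 2) + 299/12·(x + 2)² - 167/12·(x + 2)³.
With (x + 2) = 1/3: s(-5/3) = -121/162.

-0.7469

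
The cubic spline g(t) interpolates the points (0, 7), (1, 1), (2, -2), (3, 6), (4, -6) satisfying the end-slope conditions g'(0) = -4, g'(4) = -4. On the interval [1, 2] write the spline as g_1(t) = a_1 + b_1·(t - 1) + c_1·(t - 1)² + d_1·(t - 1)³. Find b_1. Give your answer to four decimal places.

Let M_i = g''(x_i). Step sizes h_i = 1, 1, 1, 1; slopes of the chords Δ_i = (y_(i+1) - y_i)/h_i = -6, -3, 8, -12.
  1·M_0 + 4·M_1 + 1·M_2 = 6(Δ_1 - Δ_0) = 18
  1·M_1 + 4·M_2 + 1·M_3 = 6(Δ_2 - Δ_1) = 66
  1·M_2 + 4·M_3 + 1·M_4 = 6(Δ_3 - Δ_2) = -120
Clamped end conditions give two more equations: 2h_0·M_0 + h_0·M_1 = 6(Δ_0 - g'(0)) = -12 and h_3·M_3 + 2h_3·M_4 = 6(g'(4) - Δ_3) = 48.
Solving the tridiagonal system: M_0 = -21/4, M_1 = -3/2, M_2 = 117/4, M_3 = -99/2, M_4 = 195/4.
On [1, 2], with g_1(t) = a_1 + b_1·(t - 1) + c_1·(t - 1)² + d_1·(t - 1)³: c_1 = M_1/2 = -3/4, d_1 = (M_2 - M_1)/(6h_1) = 41/8, b_1 = Δ_1 - h_1(2M_1 + M_2)/6 = -59/8.

-7.3750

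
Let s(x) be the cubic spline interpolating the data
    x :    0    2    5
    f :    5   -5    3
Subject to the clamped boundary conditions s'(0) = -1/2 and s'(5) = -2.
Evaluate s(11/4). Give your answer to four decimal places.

Let M_i = s''(x_i). Step sizes h_i = 2, 3; slopes of the chords Δ_i = (y_(i+1) - y_i)/h_i = -5, 8/3.
  2·M_0 + 10·M_1 + 3·M_2 = 6(Δ_1 - Δ_0) = 46
Clamped end conditions give two more equations: 2h_0·M_0 + h_0·M_1 = 6(Δ_0 - s'(0)) = -27 and h_1·M_1 + 2h_1·M_2 = 6(s'(5) - Δ_1) = -28.
Hence M_0 = -233/20, M_1 = 49/5, M_2 = -287/30.
On [2, 5], s(x) = -5 - 47/20·(x - 2) + 49/10·(x - 2)² - 581/540·(x - 2)³.
With (x - 2) = 3/4: s(11/4) = -5709/1280.

-4.4602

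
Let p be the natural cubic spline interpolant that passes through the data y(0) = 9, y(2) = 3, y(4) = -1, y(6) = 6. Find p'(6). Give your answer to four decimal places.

With m_i denoting the second derivative at x_i, h_i = 2, 2, 2, and Δ_i = (y_(i+1) − y_i)/h_i = -3, -2, 7/2:
  2·m_0 + 8·m_1 + 2·m_2 = 6(Δ_1 - Δ_0) = 6
  2·m_1 + 8·m_2 + 2·m_3 = 6(Δ_2 - Δ_1) = 33
Natural end conditions: m_0 = m_3 = 0.
Hence m_0 = 0, m_1 = -3/10, m_2 = 21/5, m_3 = 0.
On [4, 6], p'(x) = b_2 + 2c_2·(x - 4) + 3d_2·(x - 4)² with b_2 = Δ_2 - h_2(2m_2 + m_3)/6 = 7/10, c_2 = m_2/2 = 21/10, d_2 = (m_3 - m_2)/(6h_2) = -7/20. So p'(6) = 49/10.

4.9000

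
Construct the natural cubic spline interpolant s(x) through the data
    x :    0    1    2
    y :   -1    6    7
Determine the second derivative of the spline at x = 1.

Write M_i for s''(x_i). With h_i = 1, 1 and divided differences Δ_i = 7, 1, the continuity of s' gives the tridiagonal system
  1·M_0 + 4·M_1 + 1·M_2 = 6(Δ_1 - Δ_0) = -36
Natural end conditions: M_0 = M_2 = 0.
Forward elimination and back-substitution give M_0 = 0, M_1 = -9, M_2 = 0.

-9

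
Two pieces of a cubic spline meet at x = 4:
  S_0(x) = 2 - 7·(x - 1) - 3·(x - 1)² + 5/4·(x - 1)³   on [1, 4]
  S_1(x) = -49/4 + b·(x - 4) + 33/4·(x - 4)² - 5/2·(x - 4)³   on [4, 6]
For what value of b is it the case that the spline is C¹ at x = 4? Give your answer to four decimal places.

S_0'(x) = -7 - 6·(x - 1) + 15/4·(x - 1)², so S_0'(4) = 35/4. On the right, S_1'(4) = b, so b = 35/4.

8.7500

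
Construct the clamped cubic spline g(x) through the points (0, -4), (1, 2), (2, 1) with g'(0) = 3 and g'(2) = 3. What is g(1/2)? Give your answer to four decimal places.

Write σ_i for g''(x_i). With h_i = 1, 1 and divided differences Δ_i = 6, -1, the continuity of g' gives the tridiagonal system
  1·σ_0 + 4·σ_1 + 1·σ_2 = 6(Δ_1 - Δ_0) = -42
Clamped end conditions give two more equations: 2h_0·σ_0 + h_0·σ_1 = 6(Δ_0 - g'(0)) = 18 and h_1·σ_1 + 2h_1·σ_2 = 6(g'(2) - Δ_1) = 24.
Solving: σ_0 = 39/2, σ_1 = -21, σ_2 = 45/2.
On [0, 1], g(x) = -4 + 3·x + 39/4·x² - 27/4·x³.
With x = 1/2: g(1/2) = -29/32.

-0.9063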